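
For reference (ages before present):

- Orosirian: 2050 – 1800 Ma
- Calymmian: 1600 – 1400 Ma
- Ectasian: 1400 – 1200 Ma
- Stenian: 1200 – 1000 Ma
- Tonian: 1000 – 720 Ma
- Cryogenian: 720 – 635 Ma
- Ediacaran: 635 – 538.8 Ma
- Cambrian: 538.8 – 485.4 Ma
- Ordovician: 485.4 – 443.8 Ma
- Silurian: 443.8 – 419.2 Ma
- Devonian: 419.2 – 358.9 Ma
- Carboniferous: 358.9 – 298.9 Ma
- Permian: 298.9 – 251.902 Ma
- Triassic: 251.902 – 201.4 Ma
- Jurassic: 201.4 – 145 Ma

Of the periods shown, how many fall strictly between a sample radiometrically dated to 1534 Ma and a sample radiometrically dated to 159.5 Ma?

12

1534 Ma sits inside the Calymmian (1600–1400) and 159.5 Ma inside the Jurassic (201.4–145); neither of those is wholly between the two dates.
The listed periods lying completely between them are Ectasian, Stenian, Tonian, Cryogenian, Ediacaran, Cambrian, Ordovician, Silurian, Devonian, Carboniferous, Permian, Triassic — 12 in all.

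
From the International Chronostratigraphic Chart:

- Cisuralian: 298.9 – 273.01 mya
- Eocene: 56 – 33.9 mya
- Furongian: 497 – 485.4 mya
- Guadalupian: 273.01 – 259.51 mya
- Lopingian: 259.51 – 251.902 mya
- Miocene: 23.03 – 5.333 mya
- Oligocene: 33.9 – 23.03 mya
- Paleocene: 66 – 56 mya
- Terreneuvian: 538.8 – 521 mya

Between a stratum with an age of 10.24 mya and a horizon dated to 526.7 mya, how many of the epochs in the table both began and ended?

The older date is 526.7 Ma and the younger is 10.24 Ma.
Epochs with start < 526.7 and end > 10.24 Ma: Furongian (497–485.4), Cisuralian (298.9–273.01), Guadalupian (273.01–259.51), Lopingian (259.51–251.902), Paleocene (66–56), Eocene (56–33.9), Oligocene (33.9–23.03).
That is 7 complete epochs.

7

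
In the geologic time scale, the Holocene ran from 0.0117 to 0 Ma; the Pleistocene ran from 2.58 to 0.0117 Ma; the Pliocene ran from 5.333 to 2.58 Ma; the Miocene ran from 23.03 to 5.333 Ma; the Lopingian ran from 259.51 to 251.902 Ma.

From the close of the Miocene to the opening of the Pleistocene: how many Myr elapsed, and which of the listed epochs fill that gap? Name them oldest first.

2.753 million years; Pliocene

End of Miocene = 5.333 Ma; start of Pleistocene = 2.58 Ma.
Gap = 5.333 − 2.58 = 2.753 Myr.
Epochs wholly inside 5.333–2.58 Ma: Pliocene (5.333–2.58).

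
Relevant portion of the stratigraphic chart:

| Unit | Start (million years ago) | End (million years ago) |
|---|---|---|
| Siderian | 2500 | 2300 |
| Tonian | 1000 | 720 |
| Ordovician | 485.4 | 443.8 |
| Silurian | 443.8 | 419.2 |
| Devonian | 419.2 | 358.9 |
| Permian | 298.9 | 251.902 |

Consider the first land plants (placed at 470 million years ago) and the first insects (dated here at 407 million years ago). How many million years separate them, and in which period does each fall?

Elapsed time: 470 − 407 = 63 Myr.
470 Ma lies within 485.4–443.8 Ma: Ordovician.
407 Ma lies within 419.2–358.9 Ma: Devonian.

63 million years apart; the first in the Ordovician, the second in the Devonian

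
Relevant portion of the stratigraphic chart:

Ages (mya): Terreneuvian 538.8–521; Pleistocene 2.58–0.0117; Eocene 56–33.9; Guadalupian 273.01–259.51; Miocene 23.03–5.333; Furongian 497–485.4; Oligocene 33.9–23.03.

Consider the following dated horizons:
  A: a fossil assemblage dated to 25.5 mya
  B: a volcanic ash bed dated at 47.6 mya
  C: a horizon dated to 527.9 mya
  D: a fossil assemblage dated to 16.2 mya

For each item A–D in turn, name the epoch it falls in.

A — Oligocene; B — Eocene; C — Terreneuvian; D — Miocene

Match each age against the start–end ranges in the excerpt: A = 25.5 Ma → Oligocene (33.9–23.03); B = 47.6 Ma → Eocene (56–33.9); C = 527.9 Ma → Terreneuvian (538.8–521); D = 16.2 Ma → Miocene (23.03–5.333).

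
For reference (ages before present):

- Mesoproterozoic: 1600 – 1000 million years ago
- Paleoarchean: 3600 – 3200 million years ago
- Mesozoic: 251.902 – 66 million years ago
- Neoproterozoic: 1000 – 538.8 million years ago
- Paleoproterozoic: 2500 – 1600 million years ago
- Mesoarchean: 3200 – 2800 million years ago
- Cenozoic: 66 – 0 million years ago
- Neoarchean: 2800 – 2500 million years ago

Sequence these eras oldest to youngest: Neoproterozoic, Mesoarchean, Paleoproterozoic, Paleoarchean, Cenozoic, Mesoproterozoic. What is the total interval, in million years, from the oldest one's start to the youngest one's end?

From the excerpt: Neoproterozoic 1000–538.8; Mesoarchean 3200–2800; Paleoproterozoic 2500–1600; Paleoarchean 3600–3200; Cenozoic 66–0; Mesoproterozoic 1600–1000 (Ma).
Larger Ma is earlier, so the oldest is Paleoarchean and the youngest is Cenozoic; oldest to youngest: Paleoarchean, Mesoarchean, Paleoproterozoic, Mesoproterozoic, Neoproterozoic, Cenozoic.
Oldest start 3600 minus youngest end 0 gives 3600 Myr overall.

Paleoarchean, Mesoarchean, Paleoproterozoic, Mesoproterozoic, Neoproterozoic, Cenozoic; total span 3600 Myr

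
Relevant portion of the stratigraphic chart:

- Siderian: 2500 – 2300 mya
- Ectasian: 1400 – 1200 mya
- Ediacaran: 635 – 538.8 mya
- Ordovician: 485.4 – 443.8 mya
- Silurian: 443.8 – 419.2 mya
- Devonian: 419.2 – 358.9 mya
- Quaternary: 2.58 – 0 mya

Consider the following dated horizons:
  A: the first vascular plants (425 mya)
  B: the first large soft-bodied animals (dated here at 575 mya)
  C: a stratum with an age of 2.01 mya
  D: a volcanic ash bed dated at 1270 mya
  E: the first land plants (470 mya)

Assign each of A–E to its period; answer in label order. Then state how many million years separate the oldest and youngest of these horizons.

A: 425 Ma lies in 443.8–419.2 Ma, so Silurian.
B: 575 Ma lies in 635–538.8 Ma, so Ediacaran.
C: 2.01 Ma lies in 2.58–0 Ma, so Quaternary.
D: 1270 Ma lies in 1400–1200 Ma, so Ectasian.
E: 470 Ma lies in 485.4–443.8 Ma, so Ordovician.
Oldest = 1270 Ma, youngest = 2.01 Ma → span 1267.99 Myr.

A — Silurian; B — Ediacaran; C — Quaternary; D — Ectasian; E — Ordovician; span 1267.99 million years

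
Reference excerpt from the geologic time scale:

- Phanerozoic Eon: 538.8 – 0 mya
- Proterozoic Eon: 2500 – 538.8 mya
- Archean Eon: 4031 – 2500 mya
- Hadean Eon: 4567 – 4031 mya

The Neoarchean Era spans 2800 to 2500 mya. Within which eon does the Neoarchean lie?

Archean

The Neoarchean (2800–2500 Ma) lies entirely within 4031–2500 Ma, the Archean Eon.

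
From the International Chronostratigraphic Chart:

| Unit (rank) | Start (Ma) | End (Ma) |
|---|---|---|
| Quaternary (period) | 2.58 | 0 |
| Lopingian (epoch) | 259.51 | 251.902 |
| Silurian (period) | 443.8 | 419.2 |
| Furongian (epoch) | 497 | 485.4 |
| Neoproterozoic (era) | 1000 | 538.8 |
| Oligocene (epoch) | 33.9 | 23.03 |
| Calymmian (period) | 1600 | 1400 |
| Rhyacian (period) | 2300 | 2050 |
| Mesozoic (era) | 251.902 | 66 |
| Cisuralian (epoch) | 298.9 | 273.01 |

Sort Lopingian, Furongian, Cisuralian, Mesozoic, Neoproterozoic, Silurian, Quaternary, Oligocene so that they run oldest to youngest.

Neoproterozoic → Furongian → Silurian → Cisuralian → Lopingian → Mesozoic → Oligocene → Quaternary

The oldest of these is Neoproterozoic (starts 1000 Ma) and the youngest is Quaternary (ends 0 Ma).
In between, by decreasing start age: Furongian (497), Silurian (443.8), Cisuralian (298.9), Lopingian (259.51), Mesozoic (251.902), Oligocene (33.9).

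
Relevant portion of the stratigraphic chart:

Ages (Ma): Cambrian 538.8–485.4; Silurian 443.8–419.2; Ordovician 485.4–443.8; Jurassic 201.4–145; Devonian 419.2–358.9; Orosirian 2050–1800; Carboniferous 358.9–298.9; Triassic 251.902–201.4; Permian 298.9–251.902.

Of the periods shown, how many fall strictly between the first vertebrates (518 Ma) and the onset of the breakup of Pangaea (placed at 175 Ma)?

6

The older date is 518 Ma and the younger is 175 Ma.
Periods with start < 518 and end > 175 Ma: Ordovician (485.4–443.8), Silurian (443.8–419.2), Devonian (419.2–358.9), Carboniferous (358.9–298.9), Permian (298.9–251.902), Triassic (251.902–201.4).
That is 6 complete periods.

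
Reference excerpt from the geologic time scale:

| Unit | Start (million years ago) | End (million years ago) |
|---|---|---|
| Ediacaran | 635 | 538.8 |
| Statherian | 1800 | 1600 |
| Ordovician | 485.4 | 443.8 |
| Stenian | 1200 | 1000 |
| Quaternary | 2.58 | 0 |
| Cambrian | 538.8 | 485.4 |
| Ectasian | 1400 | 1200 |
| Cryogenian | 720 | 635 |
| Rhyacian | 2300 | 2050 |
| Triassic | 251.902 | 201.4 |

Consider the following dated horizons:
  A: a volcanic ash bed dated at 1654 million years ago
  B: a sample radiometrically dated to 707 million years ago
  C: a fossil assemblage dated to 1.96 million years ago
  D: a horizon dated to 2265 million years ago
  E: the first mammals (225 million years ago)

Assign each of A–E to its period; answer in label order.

Match each age against the start–end ranges in the excerpt: A = 1654 Ma → Statherian (1800–1600); B = 707 Ma → Cryogenian (720–635); C = 1.96 Ma → Quaternary (2.58–0); D = 2265 Ma → Rhyacian (2300–2050); E = 225 Ma → Triassic (251.902–201.4).

A — Statherian; B — Cryogenian; C — Quaternary; D — Rhyacian; E — Triassic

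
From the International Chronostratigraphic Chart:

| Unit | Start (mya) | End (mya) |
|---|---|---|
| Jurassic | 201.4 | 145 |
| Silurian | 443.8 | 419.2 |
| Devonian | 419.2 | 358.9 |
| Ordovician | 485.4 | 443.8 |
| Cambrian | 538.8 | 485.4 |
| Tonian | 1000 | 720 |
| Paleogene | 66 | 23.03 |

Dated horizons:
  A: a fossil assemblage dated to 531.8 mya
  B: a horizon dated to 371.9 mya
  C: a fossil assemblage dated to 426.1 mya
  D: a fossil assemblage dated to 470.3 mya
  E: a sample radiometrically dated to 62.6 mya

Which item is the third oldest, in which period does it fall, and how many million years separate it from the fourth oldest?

Sorted oldest-first by Ma: A (531.8), D (470.3), C (426.1), B (371.9), E (62.6).
The third oldest is C at 426.1 Ma, which lies in 443.8–419.2 Ma: the Silurian.
The fourth oldest is B at 371.9 Ma; separation = |426.1 − 371.9| = 54.2 Myr.

C, in the Silurian; 54.2 million years to B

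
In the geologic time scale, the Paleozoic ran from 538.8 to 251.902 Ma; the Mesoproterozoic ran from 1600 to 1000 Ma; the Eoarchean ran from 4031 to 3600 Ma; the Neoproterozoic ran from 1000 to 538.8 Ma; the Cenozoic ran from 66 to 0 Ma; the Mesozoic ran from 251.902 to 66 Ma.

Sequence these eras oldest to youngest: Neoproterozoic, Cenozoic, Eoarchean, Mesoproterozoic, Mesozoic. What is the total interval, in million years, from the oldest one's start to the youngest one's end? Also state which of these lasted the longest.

Eoarchean → Mesoproterozoic → Neoproterozoic → Mesozoic → Cenozoic; total span 4031 Myr; longest is Mesoproterozoic

Start ages (Ma): Eoarchean 4031, Mesoproterozoic 1600, Neoproterozoic 1000, Mesozoic 251.902, Cenozoic 66.
Ordered oldest to youngest: Eoarchean, Mesoproterozoic, Neoproterozoic, Mesozoic, Cenozoic.
Span = 4031 − 0 = 4031 Myr.
Durations: Eoarchean 431, Mesoproterozoic 600, Neoproterozoic 461.2, Cenozoic 66, Mesozoic 185.902 → longest is Mesoproterozoic (600 Myr).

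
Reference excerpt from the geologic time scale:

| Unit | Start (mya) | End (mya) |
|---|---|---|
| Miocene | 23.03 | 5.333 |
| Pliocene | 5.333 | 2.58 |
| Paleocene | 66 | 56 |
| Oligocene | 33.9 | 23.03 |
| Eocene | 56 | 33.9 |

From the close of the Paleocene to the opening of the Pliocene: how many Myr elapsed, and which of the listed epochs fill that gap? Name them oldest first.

End of Paleocene = 56 Ma; start of Pliocene = 5.333 Ma.
Gap = 56 − 5.333 = 50.667 Myr.
Epochs wholly inside 56–5.333 Ma: Eocene (56–33.9), Oligocene (33.9–23.03), Miocene (23.03–5.333).

50.667 million years; Eocene, Oligocene, Miocene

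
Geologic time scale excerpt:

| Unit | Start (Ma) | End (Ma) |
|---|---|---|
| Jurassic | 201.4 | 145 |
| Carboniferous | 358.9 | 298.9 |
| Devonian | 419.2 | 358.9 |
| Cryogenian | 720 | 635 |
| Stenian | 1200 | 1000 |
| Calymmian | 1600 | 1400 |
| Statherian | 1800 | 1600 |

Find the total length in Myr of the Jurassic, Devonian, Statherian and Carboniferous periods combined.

376.7 million years

Duration is start − end for each: (201.4 − 145) + (419.2 − 358.9) + (1800 − 1600) + (358.9 − 298.9).
That is 56.4 + 60.3 + 200 + 60, which totals 376.7 million years.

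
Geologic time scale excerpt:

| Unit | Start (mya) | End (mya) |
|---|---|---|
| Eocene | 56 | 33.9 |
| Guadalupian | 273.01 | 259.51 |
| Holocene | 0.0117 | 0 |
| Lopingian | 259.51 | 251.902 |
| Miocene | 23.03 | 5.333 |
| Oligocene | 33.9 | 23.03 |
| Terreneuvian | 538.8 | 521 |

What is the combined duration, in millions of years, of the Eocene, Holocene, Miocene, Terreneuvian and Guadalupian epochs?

Duration is start − end for each: (56 − 33.9) + (0.0117 − 0) + (23.03 − 5.333) + (538.8 − 521) + (273.01 − 259.51).
That is 22.1 + 0.0117 + 17.697 + 17.8 + 13.5, which totals 71.1087 million years.

71.1087 million years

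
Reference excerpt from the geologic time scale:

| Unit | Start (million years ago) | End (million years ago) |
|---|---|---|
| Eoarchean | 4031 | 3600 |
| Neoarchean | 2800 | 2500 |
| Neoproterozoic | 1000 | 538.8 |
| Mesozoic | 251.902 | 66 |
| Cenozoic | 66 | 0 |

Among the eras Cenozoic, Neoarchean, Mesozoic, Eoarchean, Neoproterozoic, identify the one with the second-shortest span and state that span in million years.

Start − end for each: Cenozoic 66 − 0 = 66; Neoarchean 2800 − 2500 = 300; Mesozoic 251.902 − 66 = 185.902; Eoarchean 4031 − 3600 = 431; Neoproterozoic 1000 − 538.8 = 461.2.
Ranking these from shortest: Cenozoic < Mesozoic < Neoarchean < Eoarchean < Neoproterozoic.
Position 2 in that ranking is Mesozoic, which lasted 185.902 Myr.

Mesozoic, 185.902 million years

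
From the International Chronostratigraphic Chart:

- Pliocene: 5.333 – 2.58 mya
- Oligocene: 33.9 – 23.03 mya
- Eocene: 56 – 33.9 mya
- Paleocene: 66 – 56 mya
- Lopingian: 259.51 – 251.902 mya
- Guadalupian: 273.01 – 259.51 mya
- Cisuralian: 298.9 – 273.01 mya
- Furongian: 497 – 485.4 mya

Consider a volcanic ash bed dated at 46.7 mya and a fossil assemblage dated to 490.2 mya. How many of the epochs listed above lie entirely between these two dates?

4

490.2 Ma sits inside the Furongian (497–485.4) and 46.7 Ma inside the Eocene (56–33.9); neither of those is wholly between the two dates.
The listed epochs lying completely between them are Cisuralian, Guadalupian, Lopingian, Paleocene — 4 in all.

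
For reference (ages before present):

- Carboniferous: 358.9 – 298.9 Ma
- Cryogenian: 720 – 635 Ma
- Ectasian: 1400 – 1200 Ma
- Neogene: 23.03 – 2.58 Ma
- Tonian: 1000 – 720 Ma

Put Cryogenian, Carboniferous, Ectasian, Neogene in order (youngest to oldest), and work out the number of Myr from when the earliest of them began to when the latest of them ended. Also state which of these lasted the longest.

Neogene, Carboniferous, Cryogenian, Ectasian; total span 1397.42 Myr; longest is Ectasian

Start ages (Ma): Ectasian 1400, Cryogenian 720, Carboniferous 358.9, Neogene 23.03.
Ordered youngest to oldest: Neogene, Carboniferous, Cryogenian, Ectasian.
Span = 1400 − 2.58 = 1397.42 Myr.
Durations: Carboniferous 60, Ectasian 200, Neogene 20.45, Cryogenian 85 → longest is Ectasian (200 Myr).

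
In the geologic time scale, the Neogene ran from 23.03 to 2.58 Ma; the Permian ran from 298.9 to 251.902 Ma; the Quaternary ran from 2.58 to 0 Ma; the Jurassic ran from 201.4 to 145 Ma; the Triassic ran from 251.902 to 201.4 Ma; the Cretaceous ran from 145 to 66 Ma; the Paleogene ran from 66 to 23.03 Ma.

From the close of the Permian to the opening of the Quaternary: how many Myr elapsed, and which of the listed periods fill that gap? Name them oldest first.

End of Permian = 251.902 Ma; start of Quaternary = 2.58 Ma.
Gap = 251.902 − 2.58 = 249.322 Myr.
Periods wholly inside 251.902–2.58 Ma: Triassic (251.902–201.4), Jurassic (201.4–145), Cretaceous (145–66), Paleogene (66–23.03), Neogene (23.03–2.58).

249.322 million years; Triassic, Jurassic, Cretaceous, Paleogene, Neogene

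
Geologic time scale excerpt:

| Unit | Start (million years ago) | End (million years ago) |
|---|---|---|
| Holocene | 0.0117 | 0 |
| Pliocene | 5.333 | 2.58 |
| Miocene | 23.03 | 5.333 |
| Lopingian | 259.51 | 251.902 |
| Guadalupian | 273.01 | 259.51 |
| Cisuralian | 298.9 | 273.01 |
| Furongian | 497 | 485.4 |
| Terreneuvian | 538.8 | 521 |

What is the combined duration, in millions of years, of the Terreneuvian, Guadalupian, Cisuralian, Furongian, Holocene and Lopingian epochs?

76.4097 million years

Duration is start − end for each: (538.8 − 521) + (273.01 − 259.51) + (298.9 − 273.01) + (497 − 485.4) + (0.0117 − 0) + (259.51 − 251.902).
That is 17.8 + 13.5 + 25.89 + 11.6 + 0.0117 + 7.608, which totals 76.4097 million years.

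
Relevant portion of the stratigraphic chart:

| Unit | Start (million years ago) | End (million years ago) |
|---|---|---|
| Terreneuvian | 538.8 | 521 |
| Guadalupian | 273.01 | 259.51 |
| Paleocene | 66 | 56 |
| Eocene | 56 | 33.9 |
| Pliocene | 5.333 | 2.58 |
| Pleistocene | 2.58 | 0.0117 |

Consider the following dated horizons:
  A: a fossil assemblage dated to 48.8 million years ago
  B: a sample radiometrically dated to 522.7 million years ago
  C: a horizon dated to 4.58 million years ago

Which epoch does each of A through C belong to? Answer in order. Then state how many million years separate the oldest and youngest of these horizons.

A — Eocene; B — Terreneuvian; C — Pliocene; span 518.12 million years

A: 48.8 Ma lies in 56–33.9 Ma, so Eocene.
B: 522.7 Ma lies in 538.8–521 Ma, so Terreneuvian.
C: 4.58 Ma lies in 5.333–2.58 Ma, so Pliocene.
Oldest = 522.7 Ma, youngest = 4.58 Ma → span 518.12 Myr.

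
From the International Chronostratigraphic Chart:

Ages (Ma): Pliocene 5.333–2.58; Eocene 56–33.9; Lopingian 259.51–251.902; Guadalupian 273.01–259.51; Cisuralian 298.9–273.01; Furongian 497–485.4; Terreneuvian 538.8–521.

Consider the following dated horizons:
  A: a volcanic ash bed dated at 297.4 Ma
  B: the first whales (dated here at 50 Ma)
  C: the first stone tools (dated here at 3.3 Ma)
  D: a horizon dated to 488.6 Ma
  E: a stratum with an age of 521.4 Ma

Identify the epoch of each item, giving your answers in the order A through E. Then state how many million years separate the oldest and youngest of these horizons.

A — Cisuralian; B — Eocene; C — Pliocene; D — Furongian; E — Terreneuvian; span 518.1 million years

Match each age against the start–end ranges in the excerpt: A = 297.4 Ma → Cisuralian (298.9–273.01); B = 50 Ma → Eocene (56–33.9); C = 3.3 Ma → Pliocene (5.333–2.58); D = 488.6 Ma → Furongian (497–485.4); E = 521.4 Ma → Terreneuvian (538.8–521).
The largest age is 521.4 Ma and the smallest is 3.3 Ma; their difference is 518.1 Myr.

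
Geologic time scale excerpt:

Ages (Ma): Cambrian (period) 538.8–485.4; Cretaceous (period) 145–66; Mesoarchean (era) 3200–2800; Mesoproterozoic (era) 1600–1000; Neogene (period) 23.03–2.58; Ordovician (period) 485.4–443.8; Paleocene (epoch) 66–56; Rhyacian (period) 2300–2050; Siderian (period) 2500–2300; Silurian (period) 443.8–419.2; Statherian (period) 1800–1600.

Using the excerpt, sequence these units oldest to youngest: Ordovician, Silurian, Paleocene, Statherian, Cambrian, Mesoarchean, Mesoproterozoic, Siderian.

Mesoarchean, then Siderian, then Statherian, then Mesoproterozoic, then Cambrian, then Ordovician, then Silurian, then Paleocene

The oldest of these is Mesoarchean (starts 3200 Ma) and the youngest is Paleocene (ends 56 Ma).
In between, by decreasing start age: Siderian (2500), Statherian (1800), Mesoproterozoic (1600), Cambrian (538.8), Ordovician (485.4), Silurian (443.8).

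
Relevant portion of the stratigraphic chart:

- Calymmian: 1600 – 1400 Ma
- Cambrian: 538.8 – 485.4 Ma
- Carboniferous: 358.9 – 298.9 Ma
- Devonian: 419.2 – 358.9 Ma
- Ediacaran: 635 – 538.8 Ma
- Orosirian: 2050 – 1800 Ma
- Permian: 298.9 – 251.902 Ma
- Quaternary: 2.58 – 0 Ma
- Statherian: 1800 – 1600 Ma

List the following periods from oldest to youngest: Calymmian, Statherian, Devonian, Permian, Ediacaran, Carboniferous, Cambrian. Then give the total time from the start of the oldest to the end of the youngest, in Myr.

From the excerpt: Calymmian 1600–1400; Statherian 1800–1600; Devonian 419.2–358.9; Permian 298.9–251.902; Ediacaran 635–538.8; Carboniferous 358.9–298.9; Cambrian 538.8–485.4 (Ma).
Larger Ma is earlier, so the oldest is Statherian and the youngest is Permian; oldest to youngest: Statherian, Calymmian, Ediacaran, Cambrian, Devonian, Carboniferous, Permian.
Oldest start 1800 minus youngest end 251.902 gives 1548.098 Myr overall.

Statherian, Calymmian, Ediacaran, Cambrian, Devonian, Carboniferous, Permian; total span 1548.098 Myr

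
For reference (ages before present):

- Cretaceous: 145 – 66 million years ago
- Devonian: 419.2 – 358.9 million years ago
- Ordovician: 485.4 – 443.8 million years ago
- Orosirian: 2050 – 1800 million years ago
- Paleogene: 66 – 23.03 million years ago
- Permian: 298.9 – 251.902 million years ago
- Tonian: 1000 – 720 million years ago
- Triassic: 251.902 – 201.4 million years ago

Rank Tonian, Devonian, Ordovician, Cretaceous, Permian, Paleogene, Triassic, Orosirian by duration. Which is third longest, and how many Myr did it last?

Durations: Tonian 280; Devonian 60.3; Ordovician 41.6; Cretaceous 79; Permian 46.998; Paleogene 42.97; Triassic 50.502; Orosirian 250 Myr.
Sorted longest-first: Tonian (280), Orosirian (250), Cretaceous (79), Devonian (60.3), Triassic (50.502), Permian (46.998), Paleogene (42.97), Ordovician (41.6).
The third longest is Cretaceous at 79 Myr.

Cretaceous, 79 million years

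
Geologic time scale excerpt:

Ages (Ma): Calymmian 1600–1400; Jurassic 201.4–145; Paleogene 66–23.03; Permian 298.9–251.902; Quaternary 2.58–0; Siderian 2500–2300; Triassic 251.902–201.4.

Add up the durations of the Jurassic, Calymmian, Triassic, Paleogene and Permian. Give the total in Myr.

Each duration: Jurassic = 56.4; Calymmian = 200; Triassic = 50.502; Paleogene = 42.97; Permian = 46.998.
Sum: 56.4 + 200 + 50.502 + 42.97 + 46.998 = 396.87 Myr.

396.87 million years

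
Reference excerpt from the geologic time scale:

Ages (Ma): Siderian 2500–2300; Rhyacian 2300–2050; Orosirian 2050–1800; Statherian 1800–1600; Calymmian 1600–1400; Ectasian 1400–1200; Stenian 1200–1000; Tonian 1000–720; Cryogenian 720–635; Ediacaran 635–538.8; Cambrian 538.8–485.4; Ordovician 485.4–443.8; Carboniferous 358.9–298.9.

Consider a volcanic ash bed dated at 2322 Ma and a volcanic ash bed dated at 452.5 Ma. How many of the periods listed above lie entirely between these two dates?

10

The older date is 2322 Ma and the younger is 452.5 Ma.
Periods with start < 2322 and end > 452.5 Ma: Rhyacian (2300–2050), Orosirian (2050–1800), Statherian (1800–1600), Calymmian (1600–1400), Ectasian (1400–1200), Stenian (1200–1000), Tonian (1000–720), Cryogenian (720–635), Ediacaran (635–538.8), Cambrian (538.8–485.4).
That is 10 complete periods.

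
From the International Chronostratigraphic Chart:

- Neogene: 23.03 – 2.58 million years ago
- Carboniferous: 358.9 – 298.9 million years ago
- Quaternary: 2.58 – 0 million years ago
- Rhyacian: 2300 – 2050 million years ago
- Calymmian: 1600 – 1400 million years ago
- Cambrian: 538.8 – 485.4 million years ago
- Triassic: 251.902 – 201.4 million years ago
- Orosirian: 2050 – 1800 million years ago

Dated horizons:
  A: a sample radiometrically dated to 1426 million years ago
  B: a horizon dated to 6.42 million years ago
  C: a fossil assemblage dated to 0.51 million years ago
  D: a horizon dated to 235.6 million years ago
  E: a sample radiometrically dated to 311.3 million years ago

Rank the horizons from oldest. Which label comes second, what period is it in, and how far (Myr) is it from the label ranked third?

Larger Ma means older, so oldest first: A 1426 > E 311.3 > D 235.6 > B 6.42 > C 0.51.
Counting 2 along gives E (311.3 Ma); the excerpt puts that inside the Carboniferous, 358.9–298.9 Ma.
Next in line is D (235.6 Ma), and 311.3 − 235.6 = 75.7 Myr.

E, in the Carboniferous; 75.7 million years to D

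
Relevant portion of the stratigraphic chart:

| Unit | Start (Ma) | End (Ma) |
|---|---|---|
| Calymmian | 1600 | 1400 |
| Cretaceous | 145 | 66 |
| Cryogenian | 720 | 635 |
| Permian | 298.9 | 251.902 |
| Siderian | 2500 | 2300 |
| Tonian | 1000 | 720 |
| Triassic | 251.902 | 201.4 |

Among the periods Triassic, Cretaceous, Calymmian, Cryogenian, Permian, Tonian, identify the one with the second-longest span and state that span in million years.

Start − end for each: Triassic 251.902 − 201.4 = 50.502; Cretaceous 145 − 66 = 79; Calymmian 1600 − 1400 = 200; Cryogenian 720 − 635 = 85; Permian 298.9 − 251.902 = 46.998; Tonian 1000 − 720 = 280.
Ranking these from longest: Tonian > Calymmian > Cryogenian > Cretaceous > Triassic > Permian.
Position 2 in that ranking is Calymmian, which lasted 200 Myr.

Calymmian, 200 million years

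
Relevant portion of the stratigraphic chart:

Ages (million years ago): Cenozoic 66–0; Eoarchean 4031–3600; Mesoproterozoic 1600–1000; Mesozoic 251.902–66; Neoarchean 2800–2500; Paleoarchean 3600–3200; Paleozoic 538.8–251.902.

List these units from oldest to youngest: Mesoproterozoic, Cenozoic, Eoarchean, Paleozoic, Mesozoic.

Eoarchean → Mesoproterozoic → Paleozoic → Mesozoic → Cenozoic

Read off each span (Ma): Mesoproterozoic 1600–1000; Cenozoic 66–0; Eoarchean 4031–3600; Paleozoic 538.8–251.902; Mesozoic 251.902–66.
Larger Ma is older, so oldest→youngest is Eoarchean, Mesoproterozoic, Paleozoic, Mesozoic, Cenozoic.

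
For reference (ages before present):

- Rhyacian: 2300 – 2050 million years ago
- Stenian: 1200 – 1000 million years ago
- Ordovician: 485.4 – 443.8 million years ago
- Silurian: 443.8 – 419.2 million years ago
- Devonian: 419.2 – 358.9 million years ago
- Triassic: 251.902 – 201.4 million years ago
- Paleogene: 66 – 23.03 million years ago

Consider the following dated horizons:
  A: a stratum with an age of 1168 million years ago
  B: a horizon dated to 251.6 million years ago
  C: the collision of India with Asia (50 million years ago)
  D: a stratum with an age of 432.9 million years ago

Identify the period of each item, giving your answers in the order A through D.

A — Stenian; B — Triassic; C — Paleogene; D — Silurian

A: 1168 Ma lies in 1200–1000 Ma, so Stenian.
B: 251.6 Ma lies in 251.902–201.4 Ma, so Triassic.
C: 50 Ma lies in 66–23.03 Ma, so Paleogene.
D: 432.9 Ma lies in 443.8–419.2 Ma, so Silurian.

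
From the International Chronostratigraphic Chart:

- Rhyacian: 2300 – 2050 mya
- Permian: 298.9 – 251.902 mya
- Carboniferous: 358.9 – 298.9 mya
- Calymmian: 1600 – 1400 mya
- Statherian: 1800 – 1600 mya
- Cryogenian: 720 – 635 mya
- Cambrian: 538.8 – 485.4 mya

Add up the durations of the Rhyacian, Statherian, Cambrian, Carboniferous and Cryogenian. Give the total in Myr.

648.4 million years

Duration is start − end for each: (2300 − 2050) + (1800 − 1600) + (538.8 − 485.4) + (358.9 − 298.9) + (720 − 635).
That is 250 + 200 + 53.4 + 60 + 85, which totals 648.4 million years.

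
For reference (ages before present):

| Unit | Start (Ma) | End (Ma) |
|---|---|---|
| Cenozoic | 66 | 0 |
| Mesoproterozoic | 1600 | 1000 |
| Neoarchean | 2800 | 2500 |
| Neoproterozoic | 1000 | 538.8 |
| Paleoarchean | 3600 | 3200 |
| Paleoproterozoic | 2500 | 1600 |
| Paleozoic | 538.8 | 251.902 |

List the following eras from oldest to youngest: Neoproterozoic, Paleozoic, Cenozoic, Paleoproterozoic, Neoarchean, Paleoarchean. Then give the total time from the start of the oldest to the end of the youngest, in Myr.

Start ages (Ma): Paleoarchean 3600, Neoarchean 2800, Paleoproterozoic 2500, Neoproterozoic 1000, Paleozoic 538.8, Cenozoic 66.
Ordered oldest to youngest: Paleoarchean, Neoarchean, Paleoproterozoic, Neoproterozoic, Paleozoic, Cenozoic.
Span = 3600 − 0 = 3600 Myr.

Paleoarchean, Neoarchean, Paleoproterozoic, Neoproterozoic, Paleozoic, Cenozoic; total span 3600 Myr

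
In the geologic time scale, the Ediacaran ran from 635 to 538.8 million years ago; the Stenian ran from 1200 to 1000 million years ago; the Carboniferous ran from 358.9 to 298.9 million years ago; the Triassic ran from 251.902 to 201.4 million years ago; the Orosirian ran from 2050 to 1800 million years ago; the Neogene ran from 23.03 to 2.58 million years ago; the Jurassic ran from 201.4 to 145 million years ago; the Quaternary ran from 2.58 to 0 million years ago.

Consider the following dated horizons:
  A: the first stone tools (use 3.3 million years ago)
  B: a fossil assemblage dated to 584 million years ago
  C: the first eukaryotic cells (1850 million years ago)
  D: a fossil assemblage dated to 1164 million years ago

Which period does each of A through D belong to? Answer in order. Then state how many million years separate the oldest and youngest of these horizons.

A — Neogene; B — Ediacaran; C — Orosirian; D — Stenian; span 1846.7 million years

Match each age against the start–end ranges in the excerpt: A = 3.3 Ma → Neogene (23.03–2.58); B = 584 Ma → Ediacaran (635–538.8); C = 1850 Ma → Orosirian (2050–1800); D = 1164 Ma → Stenian (1200–1000).
The largest age is 1850 Ma and the smallest is 3.3 Ma; their difference is 1846.7 Myr.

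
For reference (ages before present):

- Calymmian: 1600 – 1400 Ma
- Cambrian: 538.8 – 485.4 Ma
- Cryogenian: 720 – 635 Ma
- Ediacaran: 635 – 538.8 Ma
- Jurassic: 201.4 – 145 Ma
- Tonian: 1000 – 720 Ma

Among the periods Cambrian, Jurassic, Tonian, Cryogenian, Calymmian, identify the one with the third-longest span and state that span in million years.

Cryogenian, 85 million years

Durations: Cambrian 53.4; Jurassic 56.4; Tonian 280; Cryogenian 85; Calymmian 200 Myr.
Sorted longest-first: Tonian (280), Calymmian (200), Cryogenian (85), Jurassic (56.4), Cambrian (53.4).
The third longest is Cryogenian at 85 Myr.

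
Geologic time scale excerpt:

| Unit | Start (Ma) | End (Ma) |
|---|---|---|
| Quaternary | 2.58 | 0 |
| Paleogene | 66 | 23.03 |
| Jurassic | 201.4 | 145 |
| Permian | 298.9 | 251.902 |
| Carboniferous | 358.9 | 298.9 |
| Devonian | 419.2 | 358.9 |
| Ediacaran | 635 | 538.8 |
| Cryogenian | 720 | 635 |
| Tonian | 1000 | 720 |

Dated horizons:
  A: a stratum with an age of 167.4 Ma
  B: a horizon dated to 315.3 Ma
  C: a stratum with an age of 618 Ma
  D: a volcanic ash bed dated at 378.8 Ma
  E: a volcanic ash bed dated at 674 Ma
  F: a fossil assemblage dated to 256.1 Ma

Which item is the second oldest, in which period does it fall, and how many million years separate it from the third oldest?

Larger Ma means older, so oldest first: E 674 > C 618 > D 378.8 > B 315.3 > F 256.1 > A 167.4.
Counting 2 along gives C (618 Ma); the excerpt puts that inside the Ediacaran, 635–538.8 Ma.
Next in line is D (378.8 Ma), and 618 − 378.8 = 239.2 Myr.

C, in the Ediacaran; 239.2 million years to D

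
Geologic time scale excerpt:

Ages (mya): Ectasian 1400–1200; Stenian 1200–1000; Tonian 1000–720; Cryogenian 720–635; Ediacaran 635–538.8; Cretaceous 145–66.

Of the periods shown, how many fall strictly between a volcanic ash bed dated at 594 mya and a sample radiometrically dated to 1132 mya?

2

1132 Ma sits inside the Stenian (1200–1000) and 594 Ma inside the Ediacaran (635–538.8); neither of those is wholly between the two dates.
The listed periods lying completely between them are Tonian, Cryogenian — 2 in all.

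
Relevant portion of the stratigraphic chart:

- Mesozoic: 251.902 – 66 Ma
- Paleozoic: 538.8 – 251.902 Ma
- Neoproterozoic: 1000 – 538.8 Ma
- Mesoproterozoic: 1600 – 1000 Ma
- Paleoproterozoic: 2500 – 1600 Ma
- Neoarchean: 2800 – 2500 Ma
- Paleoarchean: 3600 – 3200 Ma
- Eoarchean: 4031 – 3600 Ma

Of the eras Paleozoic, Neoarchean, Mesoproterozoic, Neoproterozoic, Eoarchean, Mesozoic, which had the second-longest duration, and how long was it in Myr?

Neoproterozoic, 461.2 million years

Durations: Paleozoic 286.898; Neoarchean 300; Mesoproterozoic 600; Neoproterozoic 461.2; Eoarchean 431; Mesozoic 185.902 Myr.
Sorted longest-first: Mesoproterozoic (600), Neoproterozoic (461.2), Eoarchean (431), Neoarchean (300), Paleozoic (286.898), Mesozoic (185.902).
The second longest is Neoproterozoic at 461.2 Myr.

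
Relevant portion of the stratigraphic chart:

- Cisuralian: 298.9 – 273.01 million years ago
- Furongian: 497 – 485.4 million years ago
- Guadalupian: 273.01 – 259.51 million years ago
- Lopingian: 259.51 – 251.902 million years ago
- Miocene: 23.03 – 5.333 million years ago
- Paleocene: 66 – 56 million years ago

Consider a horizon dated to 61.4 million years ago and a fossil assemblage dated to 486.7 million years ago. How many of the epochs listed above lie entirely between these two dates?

The older date is 486.7 Ma and the younger is 61.4 Ma.
Epochs with start < 486.7 and end > 61.4 Ma: Cisuralian (298.9–273.01), Guadalupian (273.01–259.51), Lopingian (259.51–251.902).
That is 3 complete epochs.

3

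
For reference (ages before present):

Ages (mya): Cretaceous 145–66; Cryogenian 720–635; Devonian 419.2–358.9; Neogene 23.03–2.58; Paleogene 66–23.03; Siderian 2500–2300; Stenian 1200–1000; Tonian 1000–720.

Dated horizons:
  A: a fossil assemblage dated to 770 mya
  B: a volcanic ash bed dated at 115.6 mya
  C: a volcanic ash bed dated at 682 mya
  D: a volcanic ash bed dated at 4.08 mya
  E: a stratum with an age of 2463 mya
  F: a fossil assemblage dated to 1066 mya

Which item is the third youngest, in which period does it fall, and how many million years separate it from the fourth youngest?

C, in the Cryogenian; 88 million years to A

Smaller Ma means younger, so youngest first: D 4.08 < B 115.6 < C 682 < A 770 < F 1066 < E 2463.
Counting 3 along gives C (682 Ma); the excerpt puts that inside the Cryogenian, 720–635 Ma.
Next in line is A (770 Ma), and 770 − 682 = 88 Myr.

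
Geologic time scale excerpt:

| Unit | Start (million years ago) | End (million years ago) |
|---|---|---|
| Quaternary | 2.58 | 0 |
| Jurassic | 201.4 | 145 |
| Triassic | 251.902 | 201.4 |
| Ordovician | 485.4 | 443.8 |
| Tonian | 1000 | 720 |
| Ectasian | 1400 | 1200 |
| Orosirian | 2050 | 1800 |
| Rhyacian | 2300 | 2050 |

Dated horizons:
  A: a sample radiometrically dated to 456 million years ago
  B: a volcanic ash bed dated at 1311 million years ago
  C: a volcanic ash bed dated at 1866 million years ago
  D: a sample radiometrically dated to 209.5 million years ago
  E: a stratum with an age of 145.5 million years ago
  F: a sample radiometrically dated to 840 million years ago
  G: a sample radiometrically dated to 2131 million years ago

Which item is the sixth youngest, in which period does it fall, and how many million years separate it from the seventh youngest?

C, in the Orosirian; 265 million years to G

Smaller Ma means younger, so youngest first: E 145.5 < D 209.5 < A 456 < F 840 < B 1311 < C 1866 < G 2131.
Counting 6 along gives C (1866 Ma); the excerpt puts that inside the Orosirian, 2050–1800 Ma.
Next in line is G (2131 Ma), and 2131 − 1866 = 265 Myr.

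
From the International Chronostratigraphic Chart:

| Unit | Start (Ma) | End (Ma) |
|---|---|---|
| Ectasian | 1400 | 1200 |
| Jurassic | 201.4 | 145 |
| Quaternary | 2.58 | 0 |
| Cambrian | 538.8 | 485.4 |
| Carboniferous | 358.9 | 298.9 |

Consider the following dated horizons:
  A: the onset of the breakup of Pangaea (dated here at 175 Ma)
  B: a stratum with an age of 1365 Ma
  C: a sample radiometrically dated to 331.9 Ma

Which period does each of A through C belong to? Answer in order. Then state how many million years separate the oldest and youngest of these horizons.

A: 175 Ma lies in 201.4–145 Ma, so Jurassic.
B: 1365 Ma lies in 1400–1200 Ma, so Ectasian.
C: 331.9 Ma lies in 358.9–298.9 Ma, so Carboniferous.
Oldest = 1365 Ma, youngest = 175 Ma → span 1190 Myr.

A — Jurassic; B — Ectasian; C — Carboniferous; span 1190 million years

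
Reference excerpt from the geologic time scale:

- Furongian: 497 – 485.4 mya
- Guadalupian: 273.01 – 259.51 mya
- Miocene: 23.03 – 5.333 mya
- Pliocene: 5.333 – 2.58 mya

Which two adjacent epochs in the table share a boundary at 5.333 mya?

Miocene and Pliocene

The Miocene ends at 5.333 mya and the Pliocene begins at 5.333 mya, so they share that boundary.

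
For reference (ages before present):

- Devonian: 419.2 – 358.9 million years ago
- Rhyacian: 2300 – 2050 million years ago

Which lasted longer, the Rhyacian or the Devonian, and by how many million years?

Rhyacian: 2300 − 2050 = 250 Myr.
Devonian: 419.2 − 358.9 = 60.3 Myr.
Difference: 250 − 60.3 = 189.7 Myr, so the Rhyacian was longer.

Rhyacian, by 189.7 million years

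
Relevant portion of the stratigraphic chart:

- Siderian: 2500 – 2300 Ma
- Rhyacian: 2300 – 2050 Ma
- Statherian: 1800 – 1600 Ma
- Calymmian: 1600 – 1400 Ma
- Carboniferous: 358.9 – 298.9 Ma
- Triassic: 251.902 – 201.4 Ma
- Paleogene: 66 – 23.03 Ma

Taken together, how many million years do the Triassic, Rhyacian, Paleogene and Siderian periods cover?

543.472 million years

Duration is start − end for each: (251.902 − 201.4) + (2300 − 2050) + (66 − 23.03) + (2500 − 2300).
That is 50.502 + 250 + 42.97 + 200, which totals 543.472 million years.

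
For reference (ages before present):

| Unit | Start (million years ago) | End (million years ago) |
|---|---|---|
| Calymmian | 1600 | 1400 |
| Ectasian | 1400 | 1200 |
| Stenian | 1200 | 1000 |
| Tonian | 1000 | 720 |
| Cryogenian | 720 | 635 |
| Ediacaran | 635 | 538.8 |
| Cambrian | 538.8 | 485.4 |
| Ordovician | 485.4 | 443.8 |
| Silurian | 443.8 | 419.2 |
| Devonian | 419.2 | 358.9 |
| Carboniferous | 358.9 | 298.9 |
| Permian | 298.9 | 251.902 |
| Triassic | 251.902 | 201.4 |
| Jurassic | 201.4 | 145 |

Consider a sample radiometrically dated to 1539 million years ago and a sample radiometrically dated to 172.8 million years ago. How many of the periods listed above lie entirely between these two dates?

The older date is 1539 Ma and the younger is 172.8 Ma.
Periods with start < 1539 and end > 172.8 Ma: Ectasian (1400–1200), Stenian (1200–1000), Tonian (1000–720), Cryogenian (720–635), Ediacaran (635–538.8), Cambrian (538.8–485.4), Ordovician (485.4–443.8), Silurian (443.8–419.2), Devonian (419.2–358.9), Carboniferous (358.9–298.9), Permian (298.9–251.902), Triassic (251.902–201.4).
That is 12 complete periods.

12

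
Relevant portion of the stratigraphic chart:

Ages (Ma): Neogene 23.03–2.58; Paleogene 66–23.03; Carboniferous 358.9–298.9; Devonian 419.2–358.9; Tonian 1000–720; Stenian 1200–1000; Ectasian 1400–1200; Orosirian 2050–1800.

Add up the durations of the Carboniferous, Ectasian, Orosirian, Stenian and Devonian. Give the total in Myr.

Duration is start − end for each: (358.9 − 298.9) + (1400 − 1200) + (2050 − 1800) + (1200 − 1000) + (419.2 − 358.9).
That is 60 + 200 + 250 + 200 + 60.3, which totals 770.3 million years.

770.3 million years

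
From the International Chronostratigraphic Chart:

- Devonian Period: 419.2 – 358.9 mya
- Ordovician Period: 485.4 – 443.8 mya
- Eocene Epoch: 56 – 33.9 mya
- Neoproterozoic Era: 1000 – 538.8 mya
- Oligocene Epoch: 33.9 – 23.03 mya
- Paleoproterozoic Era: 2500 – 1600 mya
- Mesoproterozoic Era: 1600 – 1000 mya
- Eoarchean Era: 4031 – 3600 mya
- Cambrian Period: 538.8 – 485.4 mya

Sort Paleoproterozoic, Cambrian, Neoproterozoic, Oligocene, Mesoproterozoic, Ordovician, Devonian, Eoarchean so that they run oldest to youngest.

Read off each span (Ma): Paleoproterozoic 2500–1600; Cambrian 538.8–485.4; Neoproterozoic 1000–538.8; Oligocene 33.9–23.03; Mesoproterozoic 1600–1000; Ordovician 485.4–443.8; Devonian 419.2–358.9; Eoarchean 4031–3600.
Larger Ma is older, so oldest→youngest is Eoarchean, Paleoproterozoic, Mesoproterozoic, Neoproterozoic, Cambrian, Ordovician, Devonian, Oligocene.

Eoarchean, then Paleoproterozoic, then Mesoproterozoic, then Neoproterozoic, then Cambrian, then Ordovician, then Devonian, then Oligocene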